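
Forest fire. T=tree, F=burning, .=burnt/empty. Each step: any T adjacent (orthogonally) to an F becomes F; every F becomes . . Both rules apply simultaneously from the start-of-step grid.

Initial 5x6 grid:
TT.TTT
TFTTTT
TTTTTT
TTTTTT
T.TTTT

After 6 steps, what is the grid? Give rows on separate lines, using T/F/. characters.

Step 1: 4 trees catch fire, 1 burn out
  TF.TTT
  F.FTTT
  TFTTTT
  TTTTTT
  T.TTTT
Step 2: 5 trees catch fire, 4 burn out
  F..TTT
  ...FTT
  F.FTTT
  TFTTTT
  T.TTTT
Step 3: 5 trees catch fire, 5 burn out
  ...FTT
  ....FT
  ...FTT
  F.FTTT
  T.TTTT
Step 4: 6 trees catch fire, 5 burn out
  ....FT
  .....F
  ....FT
  ...FTT
  F.FTTT
Step 5: 4 trees catch fire, 6 burn out
  .....F
  ......
  .....F
  ....FT
  ...FTT
Step 6: 2 trees catch fire, 4 burn out
  ......
  ......
  ......
  .....F
  ....FT

......
......
......
.....F
....FT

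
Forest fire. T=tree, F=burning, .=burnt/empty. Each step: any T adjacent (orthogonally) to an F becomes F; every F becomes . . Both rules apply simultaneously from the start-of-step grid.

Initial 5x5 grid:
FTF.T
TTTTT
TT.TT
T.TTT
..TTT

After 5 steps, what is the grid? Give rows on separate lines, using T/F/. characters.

Step 1: 3 trees catch fire, 2 burn out
  .F..T
  FTFTT
  TT.TT
  T.TTT
  ..TTT
Step 2: 3 trees catch fire, 3 burn out
  ....T
  .F.FT
  FT.TT
  T.TTT
  ..TTT
Step 3: 4 trees catch fire, 3 burn out
  ....T
  ....F
  .F.FT
  F.TTT
  ..TTT
Step 4: 3 trees catch fire, 4 burn out
  ....F
  .....
  ....F
  ..TFT
  ..TTT
Step 5: 3 trees catch fire, 3 burn out
  .....
  .....
  .....
  ..F.F
  ..TFT

.....
.....
.....
..F.F
..TFT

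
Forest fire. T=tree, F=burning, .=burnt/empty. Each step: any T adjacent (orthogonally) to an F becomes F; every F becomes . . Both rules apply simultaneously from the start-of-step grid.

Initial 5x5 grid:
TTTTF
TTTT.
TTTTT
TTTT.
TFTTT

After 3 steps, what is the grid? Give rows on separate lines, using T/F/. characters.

Step 1: 4 trees catch fire, 2 burn out
  TTTF.
  TTTT.
  TTTTT
  TFTT.
  F.FTT
Step 2: 6 trees catch fire, 4 burn out
  TTF..
  TTTF.
  TFTTT
  F.FT.
  ...FT
Step 3: 8 trees catch fire, 6 burn out
  TF...
  TFF..
  F.FFT
  ...F.
  ....F

TF...
TFF..
F.FFT
...F.
....F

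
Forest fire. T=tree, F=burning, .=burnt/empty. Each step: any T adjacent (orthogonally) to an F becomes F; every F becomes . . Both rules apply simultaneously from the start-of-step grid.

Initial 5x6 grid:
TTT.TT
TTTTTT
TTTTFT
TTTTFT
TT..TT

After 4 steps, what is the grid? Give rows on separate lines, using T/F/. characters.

Step 1: 6 trees catch fire, 2 burn out
  TTT.TT
  TTTTFT
  TTTF.F
  TTTF.F
  TT..FT
Step 2: 6 trees catch fire, 6 burn out
  TTT.FT
  TTTF.F
  TTF...
  TTF...
  TT...F
Step 3: 4 trees catch fire, 6 burn out
  TTT..F
  TTF...
  TF....
  TF....
  TT....
Step 4: 5 trees catch fire, 4 burn out
  TTF...
  TF....
  F.....
  F.....
  TF....

TTF...
TF....
F.....
F.....
TF....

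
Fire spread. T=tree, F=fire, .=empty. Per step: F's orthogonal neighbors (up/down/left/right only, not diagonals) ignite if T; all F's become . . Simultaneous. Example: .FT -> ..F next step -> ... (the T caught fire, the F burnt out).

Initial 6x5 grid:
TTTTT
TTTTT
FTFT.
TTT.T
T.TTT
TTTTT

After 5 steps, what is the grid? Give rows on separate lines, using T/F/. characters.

Step 1: 6 trees catch fire, 2 burn out
  TTTTT
  FTFTT
  .F.F.
  FTF.T
  T.TTT
  TTTTT
Step 2: 7 trees catch fire, 6 burn out
  FTFTT
  .F.FT
  .....
  .F..T
  F.FTT
  TTTTT
Step 3: 6 trees catch fire, 7 burn out
  .F.FT
  ....F
  .....
  ....T
  ...FT
  FTFTT
Step 4: 4 trees catch fire, 6 burn out
  ....F
  .....
  .....
  ....T
  ....F
  .F.FT
Step 5: 2 trees catch fire, 4 burn out
  .....
  .....
  .....
  ....F
  .....
  ....F

.....
.....
.....
....F
.....
....F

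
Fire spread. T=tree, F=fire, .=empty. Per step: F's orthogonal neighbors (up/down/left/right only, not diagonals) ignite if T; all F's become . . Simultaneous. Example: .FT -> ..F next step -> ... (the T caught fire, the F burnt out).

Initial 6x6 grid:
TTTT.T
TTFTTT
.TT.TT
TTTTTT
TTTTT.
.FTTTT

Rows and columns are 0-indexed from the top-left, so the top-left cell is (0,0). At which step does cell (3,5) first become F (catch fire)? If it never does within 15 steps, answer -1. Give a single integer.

Step 1: cell (3,5)='T' (+6 fires, +2 burnt)
Step 2: cell (3,5)='T' (+10 fires, +6 burnt)
Step 3: cell (3,5)='T' (+7 fires, +10 burnt)
Step 4: cell (3,5)='T' (+5 fires, +7 burnt)
Step 5: cell (3,5)='F' (+1 fires, +5 burnt)
  -> target ignites at step 5
Step 6: cell (3,5)='.' (+0 fires, +1 burnt)
  fire out at step 6

5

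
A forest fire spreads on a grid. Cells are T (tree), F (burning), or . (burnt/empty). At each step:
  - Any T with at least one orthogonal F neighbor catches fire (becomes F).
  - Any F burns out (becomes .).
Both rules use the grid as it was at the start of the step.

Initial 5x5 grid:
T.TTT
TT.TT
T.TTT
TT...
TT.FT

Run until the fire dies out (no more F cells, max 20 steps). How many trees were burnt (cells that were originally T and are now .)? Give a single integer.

Answer: 1

Derivation:
Step 1: +1 fires, +1 burnt (F count now 1)
Step 2: +0 fires, +1 burnt (F count now 0)
Fire out after step 2
Initially T: 17, now '.': 9
Total burnt (originally-T cells now '.'): 1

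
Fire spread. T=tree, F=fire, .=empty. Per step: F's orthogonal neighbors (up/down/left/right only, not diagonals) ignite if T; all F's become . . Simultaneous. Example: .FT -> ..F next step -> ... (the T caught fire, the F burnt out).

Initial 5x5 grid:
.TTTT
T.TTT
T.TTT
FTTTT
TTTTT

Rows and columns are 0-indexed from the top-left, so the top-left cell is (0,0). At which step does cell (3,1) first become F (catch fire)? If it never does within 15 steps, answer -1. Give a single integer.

Step 1: cell (3,1)='F' (+3 fires, +1 burnt)
  -> target ignites at step 1
Step 2: cell (3,1)='.' (+3 fires, +3 burnt)
Step 3: cell (3,1)='.' (+3 fires, +3 burnt)
Step 4: cell (3,1)='.' (+4 fires, +3 burnt)
Step 5: cell (3,1)='.' (+4 fires, +4 burnt)
Step 6: cell (3,1)='.' (+3 fires, +4 burnt)
Step 7: cell (3,1)='.' (+1 fires, +3 burnt)
Step 8: cell (3,1)='.' (+0 fires, +1 burnt)
  fire out at step 8

1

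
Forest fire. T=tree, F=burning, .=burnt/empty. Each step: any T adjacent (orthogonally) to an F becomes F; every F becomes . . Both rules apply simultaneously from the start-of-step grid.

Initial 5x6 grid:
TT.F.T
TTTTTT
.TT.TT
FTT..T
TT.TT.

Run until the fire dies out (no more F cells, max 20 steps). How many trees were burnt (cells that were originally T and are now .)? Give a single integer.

Step 1: +3 fires, +2 burnt (F count now 3)
Step 2: +5 fires, +3 burnt (F count now 5)
Step 3: +4 fires, +5 burnt (F count now 4)
Step 4: +4 fires, +4 burnt (F count now 4)
Step 5: +2 fires, +4 burnt (F count now 2)
Step 6: +0 fires, +2 burnt (F count now 0)
Fire out after step 6
Initially T: 20, now '.': 28
Total burnt (originally-T cells now '.'): 18

Answer: 18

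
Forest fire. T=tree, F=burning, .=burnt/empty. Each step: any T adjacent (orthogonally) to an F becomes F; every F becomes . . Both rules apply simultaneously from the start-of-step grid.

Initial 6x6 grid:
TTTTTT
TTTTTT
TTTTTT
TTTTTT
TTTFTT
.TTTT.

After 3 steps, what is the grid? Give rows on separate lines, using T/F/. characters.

Step 1: 4 trees catch fire, 1 burn out
  TTTTTT
  TTTTTT
  TTTTTT
  TTTFTT
  TTF.FT
  .TTFT.
Step 2: 7 trees catch fire, 4 burn out
  TTTTTT
  TTTTTT
  TTTFTT
  TTF.FT
  TF...F
  .TF.F.
Step 3: 7 trees catch fire, 7 burn out
  TTTTTT
  TTTFTT
  TTF.FT
  TF...F
  F.....
  .F....

TTTTTT
TTTFTT
TTF.FT
TF...F
F.....
.F....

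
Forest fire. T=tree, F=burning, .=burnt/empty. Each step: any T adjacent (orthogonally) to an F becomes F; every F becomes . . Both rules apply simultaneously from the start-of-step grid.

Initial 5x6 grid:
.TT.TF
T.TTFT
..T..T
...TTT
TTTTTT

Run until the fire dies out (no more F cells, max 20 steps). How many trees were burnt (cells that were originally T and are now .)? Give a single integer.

Answer: 17

Derivation:
Step 1: +3 fires, +2 burnt (F count now 3)
Step 2: +2 fires, +3 burnt (F count now 2)
Step 3: +3 fires, +2 burnt (F count now 3)
Step 4: +3 fires, +3 burnt (F count now 3)
Step 5: +2 fires, +3 burnt (F count now 2)
Step 6: +1 fires, +2 burnt (F count now 1)
Step 7: +1 fires, +1 burnt (F count now 1)
Step 8: +1 fires, +1 burnt (F count now 1)
Step 9: +1 fires, +1 burnt (F count now 1)
Step 10: +0 fires, +1 burnt (F count now 0)
Fire out after step 10
Initially T: 18, now '.': 29
Total burnt (originally-T cells now '.'): 17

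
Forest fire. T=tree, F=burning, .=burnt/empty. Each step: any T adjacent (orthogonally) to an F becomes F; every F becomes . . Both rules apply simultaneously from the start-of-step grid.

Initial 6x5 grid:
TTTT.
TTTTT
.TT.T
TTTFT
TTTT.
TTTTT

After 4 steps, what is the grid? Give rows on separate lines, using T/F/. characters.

Step 1: 3 trees catch fire, 1 burn out
  TTTT.
  TTTTT
  .TT.T
  TTF.F
  TTTF.
  TTTTT
Step 2: 5 trees catch fire, 3 burn out
  TTTT.
  TTTTT
  .TF.F
  TF...
  TTF..
  TTTFT
Step 3: 7 trees catch fire, 5 burn out
  TTTT.
  TTFTF
  .F...
  F....
  TF...
  TTF.F
Step 4: 5 trees catch fire, 7 burn out
  TTFT.
  TF.F.
  .....
  .....
  F....
  TF...

TTFT.
TF.F.
.....
.....
F....
TF...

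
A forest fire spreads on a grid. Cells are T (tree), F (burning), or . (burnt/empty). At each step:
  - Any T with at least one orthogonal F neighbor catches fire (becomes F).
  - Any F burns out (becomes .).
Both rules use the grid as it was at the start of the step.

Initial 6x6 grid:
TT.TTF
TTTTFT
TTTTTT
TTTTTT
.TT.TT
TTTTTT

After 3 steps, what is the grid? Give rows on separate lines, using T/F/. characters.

Step 1: 4 trees catch fire, 2 burn out
  TT.TF.
  TTTF.F
  TTTTFT
  TTTTTT
  .TT.TT
  TTTTTT
Step 2: 5 trees catch fire, 4 burn out
  TT.F..
  TTF...
  TTTF.F
  TTTTFT
  .TT.TT
  TTTTTT
Step 3: 5 trees catch fire, 5 burn out
  TT....
  TF....
  TTF...
  TTTF.F
  .TT.FT
  TTTTTT

TT....
TF....
TTF...
TTTF.F
.TT.FT
TTTTTT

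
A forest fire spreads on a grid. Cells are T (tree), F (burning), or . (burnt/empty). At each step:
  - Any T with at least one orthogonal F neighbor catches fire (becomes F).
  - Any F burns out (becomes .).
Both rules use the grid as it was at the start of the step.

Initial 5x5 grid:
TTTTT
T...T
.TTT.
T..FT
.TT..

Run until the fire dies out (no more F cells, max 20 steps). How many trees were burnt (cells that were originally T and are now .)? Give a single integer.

Step 1: +2 fires, +1 burnt (F count now 2)
Step 2: +1 fires, +2 burnt (F count now 1)
Step 3: +1 fires, +1 burnt (F count now 1)
Step 4: +0 fires, +1 burnt (F count now 0)
Fire out after step 4
Initially T: 14, now '.': 15
Total burnt (originally-T cells now '.'): 4

Answer: 4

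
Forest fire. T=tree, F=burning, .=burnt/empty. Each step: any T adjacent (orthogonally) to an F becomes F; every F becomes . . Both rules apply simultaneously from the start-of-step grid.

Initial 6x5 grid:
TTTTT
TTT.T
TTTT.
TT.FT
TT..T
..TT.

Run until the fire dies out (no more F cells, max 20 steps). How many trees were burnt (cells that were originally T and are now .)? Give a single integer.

Step 1: +2 fires, +1 burnt (F count now 2)
Step 2: +2 fires, +2 burnt (F count now 2)
Step 3: +2 fires, +2 burnt (F count now 2)
Step 4: +4 fires, +2 burnt (F count now 4)
Step 5: +5 fires, +4 burnt (F count now 5)
Step 6: +3 fires, +5 burnt (F count now 3)
Step 7: +1 fires, +3 burnt (F count now 1)
Step 8: +0 fires, +1 burnt (F count now 0)
Fire out after step 8
Initially T: 21, now '.': 28
Total burnt (originally-T cells now '.'): 19

Answer: 19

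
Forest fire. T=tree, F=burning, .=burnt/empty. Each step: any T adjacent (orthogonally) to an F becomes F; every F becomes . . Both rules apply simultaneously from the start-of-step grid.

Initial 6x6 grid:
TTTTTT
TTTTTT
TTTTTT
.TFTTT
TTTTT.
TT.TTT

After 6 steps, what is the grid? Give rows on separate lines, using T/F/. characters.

Step 1: 4 trees catch fire, 1 burn out
  TTTTTT
  TTTTTT
  TTFTTT
  .F.FTT
  TTFTT.
  TT.TTT
Step 2: 6 trees catch fire, 4 burn out
  TTTTTT
  TTFTTT
  TF.FTT
  ....FT
  TF.FT.
  TT.TTT
Step 3: 10 trees catch fire, 6 burn out
  TTFTTT
  TF.FTT
  F...FT
  .....F
  F...F.
  TF.FTT
Step 4: 7 trees catch fire, 10 burn out
  TF.FTT
  F...FT
  .....F
  ......
  ......
  F...FT
Step 5: 4 trees catch fire, 7 burn out
  F...FT
  .....F
  ......
  ......
  ......
  .....F
Step 6: 1 trees catch fire, 4 burn out
  .....F
  ......
  ......
  ......
  ......
  ......

.....F
......
......
......
......
......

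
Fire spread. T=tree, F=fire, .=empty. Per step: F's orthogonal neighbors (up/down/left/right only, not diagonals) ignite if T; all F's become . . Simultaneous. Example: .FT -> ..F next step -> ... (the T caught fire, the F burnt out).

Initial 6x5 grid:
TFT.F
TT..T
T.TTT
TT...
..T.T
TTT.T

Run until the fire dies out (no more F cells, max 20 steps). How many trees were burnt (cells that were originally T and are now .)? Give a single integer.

Step 1: +4 fires, +2 burnt (F count now 4)
Step 2: +2 fires, +4 burnt (F count now 2)
Step 3: +2 fires, +2 burnt (F count now 2)
Step 4: +2 fires, +2 burnt (F count now 2)
Step 5: +1 fires, +2 burnt (F count now 1)
Step 6: +0 fires, +1 burnt (F count now 0)
Fire out after step 6
Initially T: 17, now '.': 24
Total burnt (originally-T cells now '.'): 11

Answer: 11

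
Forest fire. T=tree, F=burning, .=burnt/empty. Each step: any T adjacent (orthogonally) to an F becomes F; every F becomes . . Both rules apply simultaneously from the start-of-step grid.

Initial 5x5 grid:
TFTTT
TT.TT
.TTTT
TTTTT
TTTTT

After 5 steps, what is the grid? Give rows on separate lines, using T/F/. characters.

Step 1: 3 trees catch fire, 1 burn out
  F.FTT
  TF.TT
  .TTTT
  TTTTT
  TTTTT
Step 2: 3 trees catch fire, 3 burn out
  ...FT
  F..TT
  .FTTT
  TTTTT
  TTTTT
Step 3: 4 trees catch fire, 3 burn out
  ....F
  ...FT
  ..FTT
  TFTTT
  TTTTT
Step 4: 5 trees catch fire, 4 burn out
  .....
  ....F
  ...FT
  F.FTT
  TFTTT
Step 5: 4 trees catch fire, 5 burn out
  .....
  .....
  ....F
  ...FT
  F.FTT

.....
.....
....F
...FT
F.FTT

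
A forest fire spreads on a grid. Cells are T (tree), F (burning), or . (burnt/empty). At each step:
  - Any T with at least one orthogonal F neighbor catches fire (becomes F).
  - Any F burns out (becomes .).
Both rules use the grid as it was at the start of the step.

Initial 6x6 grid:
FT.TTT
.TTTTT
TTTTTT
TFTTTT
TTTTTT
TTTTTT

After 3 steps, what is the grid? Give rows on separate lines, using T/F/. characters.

Step 1: 5 trees catch fire, 2 burn out
  .F.TTT
  .TTTTT
  TFTTTT
  F.FTTT
  TFTTTT
  TTTTTT
Step 2: 7 trees catch fire, 5 burn out
  ...TTT
  .FTTTT
  F.FTTT
  ...FTT
  F.FTTT
  TFTTTT
Step 3: 6 trees catch fire, 7 burn out
  ...TTT
  ..FTTT
  ...FTT
  ....FT
  ...FTT
  F.FTTT

...TTT
..FTTT
...FTT
....FT
...FTT
F.FTTT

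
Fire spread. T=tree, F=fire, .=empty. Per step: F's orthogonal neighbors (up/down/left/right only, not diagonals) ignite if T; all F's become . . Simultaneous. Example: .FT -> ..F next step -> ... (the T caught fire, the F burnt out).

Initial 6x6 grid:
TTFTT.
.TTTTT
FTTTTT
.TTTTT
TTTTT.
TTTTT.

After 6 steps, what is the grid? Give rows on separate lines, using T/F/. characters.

Step 1: 4 trees catch fire, 2 burn out
  TF.FT.
  .TFTTT
  .FTTTT
  .TTTTT
  TTTTT.
  TTTTT.
Step 2: 6 trees catch fire, 4 burn out
  F...F.
  .F.FTT
  ..FTTT
  .FTTTT
  TTTTT.
  TTTTT.
Step 3: 4 trees catch fire, 6 burn out
  ......
  ....FT
  ...FTT
  ..FTTT
  TFTTT.
  TTTTT.
Step 4: 6 trees catch fire, 4 burn out
  ......
  .....F
  ....FT
  ...FTT
  F.FTT.
  TFTTT.
Step 5: 5 trees catch fire, 6 burn out
  ......
  ......
  .....F
  ....FT
  ...FT.
  F.FTT.
Step 6: 3 trees catch fire, 5 burn out
  ......
  ......
  ......
  .....F
  ....F.
  ...FT.

......
......
......
.....F
....F.
...FT.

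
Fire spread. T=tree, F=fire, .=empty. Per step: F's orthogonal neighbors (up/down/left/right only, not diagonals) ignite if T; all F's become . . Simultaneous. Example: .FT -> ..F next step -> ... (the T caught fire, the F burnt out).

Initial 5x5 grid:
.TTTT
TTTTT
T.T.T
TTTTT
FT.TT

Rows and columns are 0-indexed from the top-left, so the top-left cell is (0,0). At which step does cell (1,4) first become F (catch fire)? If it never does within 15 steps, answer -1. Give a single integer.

Step 1: cell (1,4)='T' (+2 fires, +1 burnt)
Step 2: cell (1,4)='T' (+2 fires, +2 burnt)
Step 3: cell (1,4)='T' (+2 fires, +2 burnt)
Step 4: cell (1,4)='T' (+3 fires, +2 burnt)
Step 5: cell (1,4)='T' (+4 fires, +3 burnt)
Step 6: cell (1,4)='T' (+4 fires, +4 burnt)
Step 7: cell (1,4)='F' (+2 fires, +4 burnt)
  -> target ignites at step 7
Step 8: cell (1,4)='.' (+1 fires, +2 burnt)
Step 9: cell (1,4)='.' (+0 fires, +1 burnt)
  fire out at step 9

7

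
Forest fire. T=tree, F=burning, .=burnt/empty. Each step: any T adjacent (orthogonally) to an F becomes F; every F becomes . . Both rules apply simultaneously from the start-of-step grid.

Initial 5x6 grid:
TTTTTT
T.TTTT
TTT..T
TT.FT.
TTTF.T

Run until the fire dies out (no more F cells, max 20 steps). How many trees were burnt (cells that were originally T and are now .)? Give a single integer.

Answer: 21

Derivation:
Step 1: +2 fires, +2 burnt (F count now 2)
Step 2: +1 fires, +2 burnt (F count now 1)
Step 3: +2 fires, +1 burnt (F count now 2)
Step 4: +2 fires, +2 burnt (F count now 2)
Step 5: +2 fires, +2 burnt (F count now 2)
Step 6: +2 fires, +2 burnt (F count now 2)
Step 7: +3 fires, +2 burnt (F count now 3)
Step 8: +3 fires, +3 burnt (F count now 3)
Step 9: +2 fires, +3 burnt (F count now 2)
Step 10: +2 fires, +2 burnt (F count now 2)
Step 11: +0 fires, +2 burnt (F count now 0)
Fire out after step 11
Initially T: 22, now '.': 29
Total burnt (originally-T cells now '.'): 21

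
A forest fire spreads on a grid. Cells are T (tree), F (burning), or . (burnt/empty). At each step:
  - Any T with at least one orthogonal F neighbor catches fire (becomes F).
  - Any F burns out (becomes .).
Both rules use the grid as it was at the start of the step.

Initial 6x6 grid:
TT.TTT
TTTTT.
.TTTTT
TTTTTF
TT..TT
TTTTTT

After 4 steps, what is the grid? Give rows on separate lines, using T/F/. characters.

Step 1: 3 trees catch fire, 1 burn out
  TT.TTT
  TTTTT.
  .TTTTF
  TTTTF.
  TT..TF
  TTTTTT
Step 2: 4 trees catch fire, 3 burn out
  TT.TTT
  TTTTT.
  .TTTF.
  TTTF..
  TT..F.
  TTTTTF
Step 3: 4 trees catch fire, 4 burn out
  TT.TTT
  TTTTF.
  .TTF..
  TTF...
  TT....
  TTTTF.
Step 4: 5 trees catch fire, 4 burn out
  TT.TFT
  TTTF..
  .TF...
  TF....
  TT....
  TTTF..

TT.TFT
TTTF..
.TF...
TF....
TT....
TTTF..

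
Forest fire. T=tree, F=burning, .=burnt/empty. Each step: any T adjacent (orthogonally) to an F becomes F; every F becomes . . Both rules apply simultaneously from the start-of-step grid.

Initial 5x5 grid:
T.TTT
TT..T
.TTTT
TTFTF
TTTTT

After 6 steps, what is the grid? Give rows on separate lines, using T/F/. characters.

Step 1: 6 trees catch fire, 2 burn out
  T.TTT
  TT..T
  .TFTF
  TF.F.
  TTFTF
Step 2: 6 trees catch fire, 6 burn out
  T.TTT
  TT..F
  .F.F.
  F....
  TF.F.
Step 3: 3 trees catch fire, 6 burn out
  T.TTF
  TF...
  .....
  .....
  F....
Step 4: 2 trees catch fire, 3 burn out
  T.TF.
  F....
  .....
  .....
  .....
Step 5: 2 trees catch fire, 2 burn out
  F.F..
  .....
  .....
  .....
  .....
Step 6: 0 trees catch fire, 2 burn out
  .....
  .....
  .....
  .....
  .....

.....
.....
.....
.....
.....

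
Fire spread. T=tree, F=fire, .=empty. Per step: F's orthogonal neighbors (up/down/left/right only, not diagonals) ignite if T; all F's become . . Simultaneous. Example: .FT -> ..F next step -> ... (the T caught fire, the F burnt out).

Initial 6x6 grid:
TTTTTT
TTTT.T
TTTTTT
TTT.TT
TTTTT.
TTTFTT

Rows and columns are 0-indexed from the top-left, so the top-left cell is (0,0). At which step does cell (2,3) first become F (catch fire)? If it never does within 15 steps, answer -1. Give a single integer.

Step 1: cell (2,3)='T' (+3 fires, +1 burnt)
Step 2: cell (2,3)='T' (+4 fires, +3 burnt)
Step 3: cell (2,3)='T' (+4 fires, +4 burnt)
Step 4: cell (2,3)='T' (+5 fires, +4 burnt)
Step 5: cell (2,3)='F' (+5 fires, +5 burnt)
  -> target ignites at step 5
Step 6: cell (2,3)='.' (+5 fires, +5 burnt)
Step 7: cell (2,3)='.' (+4 fires, +5 burnt)
Step 8: cell (2,3)='.' (+2 fires, +4 burnt)
Step 9: cell (2,3)='.' (+0 fires, +2 burnt)
  fire out at step 9

5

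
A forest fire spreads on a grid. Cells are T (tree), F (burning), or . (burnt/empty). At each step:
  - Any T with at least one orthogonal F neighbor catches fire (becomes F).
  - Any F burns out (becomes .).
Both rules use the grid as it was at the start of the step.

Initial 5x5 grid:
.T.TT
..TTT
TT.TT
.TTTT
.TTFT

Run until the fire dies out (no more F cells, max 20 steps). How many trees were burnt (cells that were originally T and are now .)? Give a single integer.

Step 1: +3 fires, +1 burnt (F count now 3)
Step 2: +4 fires, +3 burnt (F count now 4)
Step 3: +3 fires, +4 burnt (F count now 3)
Step 4: +4 fires, +3 burnt (F count now 4)
Step 5: +2 fires, +4 burnt (F count now 2)
Step 6: +0 fires, +2 burnt (F count now 0)
Fire out after step 6
Initially T: 17, now '.': 24
Total burnt (originally-T cells now '.'): 16

Answer: 16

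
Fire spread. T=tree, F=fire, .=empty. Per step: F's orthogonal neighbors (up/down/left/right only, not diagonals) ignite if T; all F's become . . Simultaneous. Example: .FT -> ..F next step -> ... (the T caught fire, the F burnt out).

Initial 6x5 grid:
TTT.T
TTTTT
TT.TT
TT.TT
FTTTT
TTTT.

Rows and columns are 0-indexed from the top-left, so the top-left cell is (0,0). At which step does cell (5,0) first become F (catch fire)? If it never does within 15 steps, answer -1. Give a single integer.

Step 1: cell (5,0)='F' (+3 fires, +1 burnt)
  -> target ignites at step 1
Step 2: cell (5,0)='.' (+4 fires, +3 burnt)
Step 3: cell (5,0)='.' (+4 fires, +4 burnt)
Step 4: cell (5,0)='.' (+5 fires, +4 burnt)
Step 5: cell (5,0)='.' (+4 fires, +5 burnt)
Step 6: cell (5,0)='.' (+3 fires, +4 burnt)
Step 7: cell (5,0)='.' (+1 fires, +3 burnt)
Step 8: cell (5,0)='.' (+1 fires, +1 burnt)
Step 9: cell (5,0)='.' (+0 fires, +1 burnt)
  fire out at step 9

1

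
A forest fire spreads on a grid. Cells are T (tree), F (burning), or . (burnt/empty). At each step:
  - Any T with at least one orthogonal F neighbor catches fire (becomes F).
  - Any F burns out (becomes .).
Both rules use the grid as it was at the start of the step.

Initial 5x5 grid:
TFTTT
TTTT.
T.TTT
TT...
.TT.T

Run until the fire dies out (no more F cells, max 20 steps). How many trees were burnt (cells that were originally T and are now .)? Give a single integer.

Step 1: +3 fires, +1 burnt (F count now 3)
Step 2: +3 fires, +3 burnt (F count now 3)
Step 3: +4 fires, +3 burnt (F count now 4)
Step 4: +2 fires, +4 burnt (F count now 2)
Step 5: +2 fires, +2 burnt (F count now 2)
Step 6: +1 fires, +2 burnt (F count now 1)
Step 7: +1 fires, +1 burnt (F count now 1)
Step 8: +0 fires, +1 burnt (F count now 0)
Fire out after step 8
Initially T: 17, now '.': 24
Total burnt (originally-T cells now '.'): 16

Answer: 16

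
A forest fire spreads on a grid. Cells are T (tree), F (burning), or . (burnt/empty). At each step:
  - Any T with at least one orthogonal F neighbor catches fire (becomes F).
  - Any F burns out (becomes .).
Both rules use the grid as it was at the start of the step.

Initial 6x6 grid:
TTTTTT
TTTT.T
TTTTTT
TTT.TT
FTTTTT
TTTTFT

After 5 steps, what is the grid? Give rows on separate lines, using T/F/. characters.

Step 1: 6 trees catch fire, 2 burn out
  TTTTTT
  TTTT.T
  TTTTTT
  FTT.TT
  .FTTFT
  FTTF.F
Step 2: 8 trees catch fire, 6 burn out
  TTTTTT
  TTTT.T
  FTTTTT
  .FT.FT
  ..FF.F
  .FF...
Step 3: 5 trees catch fire, 8 burn out
  TTTTTT
  FTTT.T
  .FTTFT
  ..F..F
  ......
  ......
Step 4: 5 trees catch fire, 5 burn out
  FTTTTT
  .FTT.T
  ..FF.F
  ......
  ......
  ......
Step 5: 4 trees catch fire, 5 burn out
  .FTTTT
  ..FF.F
  ......
  ......
  ......
  ......

.FTTTT
..FF.F
......
......
......
......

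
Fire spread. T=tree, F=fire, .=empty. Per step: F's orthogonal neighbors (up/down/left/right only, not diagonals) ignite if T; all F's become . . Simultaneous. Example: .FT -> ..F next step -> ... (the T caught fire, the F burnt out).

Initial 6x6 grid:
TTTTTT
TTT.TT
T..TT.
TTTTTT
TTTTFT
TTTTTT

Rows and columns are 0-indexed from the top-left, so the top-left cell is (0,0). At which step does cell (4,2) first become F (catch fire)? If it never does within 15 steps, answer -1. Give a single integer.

Step 1: cell (4,2)='T' (+4 fires, +1 burnt)
Step 2: cell (4,2)='F' (+6 fires, +4 burnt)
  -> target ignites at step 2
Step 3: cell (4,2)='.' (+5 fires, +6 burnt)
Step 4: cell (4,2)='.' (+5 fires, +5 burnt)
Step 5: cell (4,2)='.' (+4 fires, +5 burnt)
Step 6: cell (4,2)='.' (+2 fires, +4 burnt)
Step 7: cell (4,2)='.' (+3 fires, +2 burnt)
Step 8: cell (4,2)='.' (+2 fires, +3 burnt)
Step 9: cell (4,2)='.' (+0 fires, +2 burnt)
  fire out at step 9

2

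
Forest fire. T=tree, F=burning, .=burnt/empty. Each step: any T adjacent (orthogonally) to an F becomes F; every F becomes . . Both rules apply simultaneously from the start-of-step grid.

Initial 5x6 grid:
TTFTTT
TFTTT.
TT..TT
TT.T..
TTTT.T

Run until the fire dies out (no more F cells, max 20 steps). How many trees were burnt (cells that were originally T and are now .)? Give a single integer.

Step 1: +5 fires, +2 burnt (F count now 5)
Step 2: +5 fires, +5 burnt (F count now 5)
Step 3: +4 fires, +5 burnt (F count now 4)
Step 4: +3 fires, +4 burnt (F count now 3)
Step 5: +2 fires, +3 burnt (F count now 2)
Step 6: +1 fires, +2 burnt (F count now 1)
Step 7: +0 fires, +1 burnt (F count now 0)
Fire out after step 7
Initially T: 21, now '.': 29
Total burnt (originally-T cells now '.'): 20

Answer: 20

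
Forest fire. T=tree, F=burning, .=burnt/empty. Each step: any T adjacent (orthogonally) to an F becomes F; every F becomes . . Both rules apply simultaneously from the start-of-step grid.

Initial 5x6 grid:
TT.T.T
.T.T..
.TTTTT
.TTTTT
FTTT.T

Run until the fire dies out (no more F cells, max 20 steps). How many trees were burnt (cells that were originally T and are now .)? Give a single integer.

Answer: 19

Derivation:
Step 1: +1 fires, +1 burnt (F count now 1)
Step 2: +2 fires, +1 burnt (F count now 2)
Step 3: +3 fires, +2 burnt (F count now 3)
Step 4: +3 fires, +3 burnt (F count now 3)
Step 5: +3 fires, +3 burnt (F count now 3)
Step 6: +4 fires, +3 burnt (F count now 4)
Step 7: +3 fires, +4 burnt (F count now 3)
Step 8: +0 fires, +3 burnt (F count now 0)
Fire out after step 8
Initially T: 20, now '.': 29
Total burnt (originally-T cells now '.'): 19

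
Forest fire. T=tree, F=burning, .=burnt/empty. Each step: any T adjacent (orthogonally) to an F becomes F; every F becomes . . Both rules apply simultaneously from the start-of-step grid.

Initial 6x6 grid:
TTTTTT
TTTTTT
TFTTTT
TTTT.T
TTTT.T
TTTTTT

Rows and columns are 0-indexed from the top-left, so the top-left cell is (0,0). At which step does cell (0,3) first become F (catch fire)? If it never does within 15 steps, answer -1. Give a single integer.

Step 1: cell (0,3)='T' (+4 fires, +1 burnt)
Step 2: cell (0,3)='T' (+7 fires, +4 burnt)
Step 3: cell (0,3)='T' (+8 fires, +7 burnt)
Step 4: cell (0,3)='F' (+6 fires, +8 burnt)
  -> target ignites at step 4
Step 5: cell (0,3)='.' (+4 fires, +6 burnt)
Step 6: cell (0,3)='.' (+3 fires, +4 burnt)
Step 7: cell (0,3)='.' (+1 fires, +3 burnt)
Step 8: cell (0,3)='.' (+0 fires, +1 burnt)
  fire out at step 8

4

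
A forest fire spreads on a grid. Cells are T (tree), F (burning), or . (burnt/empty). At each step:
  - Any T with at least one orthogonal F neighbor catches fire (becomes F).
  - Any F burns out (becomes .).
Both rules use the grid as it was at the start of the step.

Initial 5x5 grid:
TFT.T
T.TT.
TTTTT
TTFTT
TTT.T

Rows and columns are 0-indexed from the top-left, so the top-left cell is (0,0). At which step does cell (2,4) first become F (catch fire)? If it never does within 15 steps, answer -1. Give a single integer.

Step 1: cell (2,4)='T' (+6 fires, +2 burnt)
Step 2: cell (2,4)='T' (+7 fires, +6 burnt)
Step 3: cell (2,4)='F' (+5 fires, +7 burnt)
  -> target ignites at step 3
Step 4: cell (2,4)='.' (+0 fires, +5 burnt)
  fire out at step 4

3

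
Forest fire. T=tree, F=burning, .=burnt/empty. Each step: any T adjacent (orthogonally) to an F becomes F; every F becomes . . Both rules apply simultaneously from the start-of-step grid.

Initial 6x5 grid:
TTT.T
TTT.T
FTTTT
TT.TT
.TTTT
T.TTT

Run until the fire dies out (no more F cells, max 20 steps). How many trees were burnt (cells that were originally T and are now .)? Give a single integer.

Step 1: +3 fires, +1 burnt (F count now 3)
Step 2: +4 fires, +3 burnt (F count now 4)
Step 3: +4 fires, +4 burnt (F count now 4)
Step 4: +4 fires, +4 burnt (F count now 4)
Step 5: +4 fires, +4 burnt (F count now 4)
Step 6: +3 fires, +4 burnt (F count now 3)
Step 7: +1 fires, +3 burnt (F count now 1)
Step 8: +0 fires, +1 burnt (F count now 0)
Fire out after step 8
Initially T: 24, now '.': 29
Total burnt (originally-T cells now '.'): 23

Answer: 23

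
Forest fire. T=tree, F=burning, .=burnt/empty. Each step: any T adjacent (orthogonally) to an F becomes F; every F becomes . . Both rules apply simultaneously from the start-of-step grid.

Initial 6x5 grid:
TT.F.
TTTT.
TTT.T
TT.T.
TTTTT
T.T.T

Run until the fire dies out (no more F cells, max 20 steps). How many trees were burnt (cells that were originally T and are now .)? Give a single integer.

Answer: 20

Derivation:
Step 1: +1 fires, +1 burnt (F count now 1)
Step 2: +1 fires, +1 burnt (F count now 1)
Step 3: +2 fires, +1 burnt (F count now 2)
Step 4: +3 fires, +2 burnt (F count now 3)
Step 5: +3 fires, +3 burnt (F count now 3)
Step 6: +2 fires, +3 burnt (F count now 2)
Step 7: +2 fires, +2 burnt (F count now 2)
Step 8: +3 fires, +2 burnt (F count now 3)
Step 9: +2 fires, +3 burnt (F count now 2)
Step 10: +1 fires, +2 burnt (F count now 1)
Step 11: +0 fires, +1 burnt (F count now 0)
Fire out after step 11
Initially T: 21, now '.': 29
Total burnt (originally-T cells now '.'): 20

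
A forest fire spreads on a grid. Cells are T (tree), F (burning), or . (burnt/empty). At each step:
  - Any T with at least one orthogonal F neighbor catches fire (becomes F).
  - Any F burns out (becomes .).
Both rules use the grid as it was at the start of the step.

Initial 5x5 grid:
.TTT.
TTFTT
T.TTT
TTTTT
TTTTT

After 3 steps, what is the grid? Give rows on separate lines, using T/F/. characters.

Step 1: 4 trees catch fire, 1 burn out
  .TFT.
  TF.FT
  T.FTT
  TTTTT
  TTTTT
Step 2: 6 trees catch fire, 4 burn out
  .F.F.
  F...F
  T..FT
  TTFTT
  TTTTT
Step 3: 5 trees catch fire, 6 burn out
  .....
  .....
  F...F
  TF.FT
  TTFTT

.....
.....
F...F
TF.FT
TTFTT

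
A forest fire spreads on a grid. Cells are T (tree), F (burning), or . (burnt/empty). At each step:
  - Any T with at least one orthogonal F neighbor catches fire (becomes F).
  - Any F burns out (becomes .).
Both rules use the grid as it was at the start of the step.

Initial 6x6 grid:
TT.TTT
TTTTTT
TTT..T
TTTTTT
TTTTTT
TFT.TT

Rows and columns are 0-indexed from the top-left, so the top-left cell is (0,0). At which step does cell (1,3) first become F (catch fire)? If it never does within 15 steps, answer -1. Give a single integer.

Step 1: cell (1,3)='T' (+3 fires, +1 burnt)
Step 2: cell (1,3)='T' (+3 fires, +3 burnt)
Step 3: cell (1,3)='T' (+4 fires, +3 burnt)
Step 4: cell (1,3)='T' (+5 fires, +4 burnt)
Step 5: cell (1,3)='T' (+6 fires, +5 burnt)
Step 6: cell (1,3)='F' (+4 fires, +6 burnt)
  -> target ignites at step 6
Step 7: cell (1,3)='.' (+3 fires, +4 burnt)
Step 8: cell (1,3)='.' (+2 fires, +3 burnt)
Step 9: cell (1,3)='.' (+1 fires, +2 burnt)
Step 10: cell (1,3)='.' (+0 fires, +1 burnt)
  fire out at step 10

6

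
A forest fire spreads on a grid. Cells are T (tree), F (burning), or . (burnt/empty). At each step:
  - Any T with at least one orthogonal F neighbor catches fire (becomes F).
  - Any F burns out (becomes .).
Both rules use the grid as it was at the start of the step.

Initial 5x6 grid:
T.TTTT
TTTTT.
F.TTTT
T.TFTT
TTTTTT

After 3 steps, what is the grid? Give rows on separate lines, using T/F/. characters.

Step 1: 6 trees catch fire, 2 burn out
  T.TTTT
  FTTTT.
  ..TFTT
  F.F.FT
  TTTFTT
Step 2: 9 trees catch fire, 6 burn out
  F.TTTT
  .FTFT.
  ..F.FT
  .....F
  FTF.FT
Step 3: 6 trees catch fire, 9 burn out
  ..TFTT
  ..F.F.
  .....F
  ......
  .F...F

..TFTT
..F.F.
.....F
......
.F...F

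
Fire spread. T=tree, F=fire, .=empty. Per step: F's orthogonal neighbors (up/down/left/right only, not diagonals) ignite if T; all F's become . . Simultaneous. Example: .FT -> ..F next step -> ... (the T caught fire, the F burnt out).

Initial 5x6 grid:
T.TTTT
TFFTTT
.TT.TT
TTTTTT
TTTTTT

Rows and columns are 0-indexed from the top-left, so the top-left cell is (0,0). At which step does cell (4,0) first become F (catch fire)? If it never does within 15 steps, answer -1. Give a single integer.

Step 1: cell (4,0)='T' (+5 fires, +2 burnt)
Step 2: cell (4,0)='T' (+5 fires, +5 burnt)
Step 3: cell (4,0)='T' (+7 fires, +5 burnt)
Step 4: cell (4,0)='F' (+5 fires, +7 burnt)
  -> target ignites at step 4
Step 5: cell (4,0)='.' (+2 fires, +5 burnt)
Step 6: cell (4,0)='.' (+1 fires, +2 burnt)
Step 7: cell (4,0)='.' (+0 fires, +1 burnt)
  fire out at step 7

4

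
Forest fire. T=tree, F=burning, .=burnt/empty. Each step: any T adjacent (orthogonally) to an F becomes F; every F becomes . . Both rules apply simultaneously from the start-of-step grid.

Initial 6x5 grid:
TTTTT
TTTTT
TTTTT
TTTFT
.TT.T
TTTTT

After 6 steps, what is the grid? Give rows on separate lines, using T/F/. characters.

Step 1: 3 trees catch fire, 1 burn out
  TTTTT
  TTTTT
  TTTFT
  TTF.F
  .TT.T
  TTTTT
Step 2: 6 trees catch fire, 3 burn out
  TTTTT
  TTTFT
  TTF.F
  TF...
  .TF.F
  TTTTT
Step 3: 8 trees catch fire, 6 burn out
  TTTFT
  TTF.F
  TF...
  F....
  .F...
  TTFTF
Step 4: 6 trees catch fire, 8 burn out
  TTF.F
  TF...
  F....
  .....
  .....
  TF.F.
Step 5: 3 trees catch fire, 6 burn out
  TF...
  F....
  .....
  .....
  .....
  F....
Step 6: 1 trees catch fire, 3 burn out
  F....
  .....
  .....
  .....
  .....
  .....

F....
.....
.....
.....
.....
.....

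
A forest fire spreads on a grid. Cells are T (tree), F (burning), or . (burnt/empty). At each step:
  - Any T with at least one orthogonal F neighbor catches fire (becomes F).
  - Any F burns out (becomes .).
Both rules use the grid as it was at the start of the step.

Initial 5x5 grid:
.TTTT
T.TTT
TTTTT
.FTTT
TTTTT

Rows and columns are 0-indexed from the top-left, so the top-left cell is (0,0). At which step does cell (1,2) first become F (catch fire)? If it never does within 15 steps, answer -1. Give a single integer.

Step 1: cell (1,2)='T' (+3 fires, +1 burnt)
Step 2: cell (1,2)='T' (+5 fires, +3 burnt)
Step 3: cell (1,2)='F' (+5 fires, +5 burnt)
  -> target ignites at step 3
Step 4: cell (1,2)='.' (+4 fires, +5 burnt)
Step 5: cell (1,2)='.' (+3 fires, +4 burnt)
Step 6: cell (1,2)='.' (+1 fires, +3 burnt)
Step 7: cell (1,2)='.' (+0 fires, +1 burnt)
  fire out at step 7

3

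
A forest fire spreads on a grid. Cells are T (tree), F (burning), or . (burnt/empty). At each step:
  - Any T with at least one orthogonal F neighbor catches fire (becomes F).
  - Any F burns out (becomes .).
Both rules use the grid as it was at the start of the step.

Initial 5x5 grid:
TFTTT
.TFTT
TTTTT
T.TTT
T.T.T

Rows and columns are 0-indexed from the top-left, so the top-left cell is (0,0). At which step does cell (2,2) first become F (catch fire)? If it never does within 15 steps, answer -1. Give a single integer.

Step 1: cell (2,2)='F' (+5 fires, +2 burnt)
  -> target ignites at step 1
Step 2: cell (2,2)='.' (+5 fires, +5 burnt)
Step 3: cell (2,2)='.' (+5 fires, +5 burnt)
Step 4: cell (2,2)='.' (+2 fires, +5 burnt)
Step 5: cell (2,2)='.' (+2 fires, +2 burnt)
Step 6: cell (2,2)='.' (+0 fires, +2 burnt)
  fire out at step 6

1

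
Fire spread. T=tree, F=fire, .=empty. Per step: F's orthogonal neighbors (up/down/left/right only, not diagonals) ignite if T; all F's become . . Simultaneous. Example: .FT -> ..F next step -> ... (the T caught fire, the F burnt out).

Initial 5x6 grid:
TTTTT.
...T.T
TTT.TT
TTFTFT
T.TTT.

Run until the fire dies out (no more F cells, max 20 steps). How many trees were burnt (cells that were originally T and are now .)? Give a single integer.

Answer: 14

Derivation:
Step 1: +7 fires, +2 burnt (F count now 7)
Step 2: +4 fires, +7 burnt (F count now 4)
Step 3: +3 fires, +4 burnt (F count now 3)
Step 4: +0 fires, +3 burnt (F count now 0)
Fire out after step 4
Initially T: 20, now '.': 24
Total burnt (originally-T cells now '.'): 14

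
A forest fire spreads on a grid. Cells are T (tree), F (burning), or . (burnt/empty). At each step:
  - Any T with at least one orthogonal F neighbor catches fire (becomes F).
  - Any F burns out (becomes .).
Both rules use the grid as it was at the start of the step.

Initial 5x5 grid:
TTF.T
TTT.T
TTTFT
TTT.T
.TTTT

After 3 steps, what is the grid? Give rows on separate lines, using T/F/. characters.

Step 1: 4 trees catch fire, 2 burn out
  TF..T
  TTF.T
  TTF.F
  TTT.T
  .TTTT
Step 2: 6 trees catch fire, 4 burn out
  F...T
  TF..F
  TF...
  TTF.F
  .TTTT
Step 3: 6 trees catch fire, 6 burn out
  ....F
  F....
  F....
  TF...
  .TFTF

....F
F....
F....
TF...
.TFTF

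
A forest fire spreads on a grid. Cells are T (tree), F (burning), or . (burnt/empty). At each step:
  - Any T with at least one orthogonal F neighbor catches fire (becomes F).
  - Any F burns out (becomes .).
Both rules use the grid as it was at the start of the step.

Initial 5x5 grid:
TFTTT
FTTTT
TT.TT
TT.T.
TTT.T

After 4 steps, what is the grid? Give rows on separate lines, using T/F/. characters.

Step 1: 4 trees catch fire, 2 burn out
  F.FTT
  .FTTT
  FT.TT
  TT.T.
  TTT.T
Step 2: 4 trees catch fire, 4 burn out
  ...FT
  ..FTT
  .F.TT
  FT.T.
  TTT.T
Step 3: 4 trees catch fire, 4 burn out
  ....F
  ...FT
  ...TT
  .F.T.
  FTT.T
Step 4: 3 trees catch fire, 4 burn out
  .....
  ....F
  ...FT
  ...T.
  .FT.T

.....
....F
...FT
...T.
.FT.T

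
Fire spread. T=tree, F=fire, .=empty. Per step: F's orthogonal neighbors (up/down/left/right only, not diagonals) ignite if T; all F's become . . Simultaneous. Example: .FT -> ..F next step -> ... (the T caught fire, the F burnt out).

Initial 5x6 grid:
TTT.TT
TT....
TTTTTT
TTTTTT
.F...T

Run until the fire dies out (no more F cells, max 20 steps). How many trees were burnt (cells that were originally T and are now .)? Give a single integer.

Step 1: +1 fires, +1 burnt (F count now 1)
Step 2: +3 fires, +1 burnt (F count now 3)
Step 3: +4 fires, +3 burnt (F count now 4)
Step 4: +4 fires, +4 burnt (F count now 4)
Step 5: +4 fires, +4 burnt (F count now 4)
Step 6: +2 fires, +4 burnt (F count now 2)
Step 7: +0 fires, +2 burnt (F count now 0)
Fire out after step 7
Initially T: 20, now '.': 28
Total burnt (originally-T cells now '.'): 18

Answer: 18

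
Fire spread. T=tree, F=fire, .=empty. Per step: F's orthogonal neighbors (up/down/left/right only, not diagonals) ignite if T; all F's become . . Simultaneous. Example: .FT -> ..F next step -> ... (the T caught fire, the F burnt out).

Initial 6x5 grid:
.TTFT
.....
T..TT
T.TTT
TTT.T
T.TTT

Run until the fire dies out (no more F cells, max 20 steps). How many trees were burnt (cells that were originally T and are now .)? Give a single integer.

Step 1: +2 fires, +1 burnt (F count now 2)
Step 2: +1 fires, +2 burnt (F count now 1)
Step 3: +0 fires, +1 burnt (F count now 0)
Fire out after step 3
Initially T: 18, now '.': 15
Total burnt (originally-T cells now '.'): 3

Answer: 3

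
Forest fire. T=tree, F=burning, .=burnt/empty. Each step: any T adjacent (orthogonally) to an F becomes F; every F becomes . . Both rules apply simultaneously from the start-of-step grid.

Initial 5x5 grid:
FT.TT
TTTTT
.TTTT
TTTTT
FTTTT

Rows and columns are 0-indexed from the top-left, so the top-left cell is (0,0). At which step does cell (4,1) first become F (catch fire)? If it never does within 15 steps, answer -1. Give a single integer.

Step 1: cell (4,1)='F' (+4 fires, +2 burnt)
  -> target ignites at step 1
Step 2: cell (4,1)='.' (+3 fires, +4 burnt)
Step 3: cell (4,1)='.' (+4 fires, +3 burnt)
Step 4: cell (4,1)='.' (+4 fires, +4 burnt)
Step 5: cell (4,1)='.' (+4 fires, +4 burnt)
Step 6: cell (4,1)='.' (+2 fires, +4 burnt)
Step 7: cell (4,1)='.' (+0 fires, +2 burnt)
  fire out at step 7

1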